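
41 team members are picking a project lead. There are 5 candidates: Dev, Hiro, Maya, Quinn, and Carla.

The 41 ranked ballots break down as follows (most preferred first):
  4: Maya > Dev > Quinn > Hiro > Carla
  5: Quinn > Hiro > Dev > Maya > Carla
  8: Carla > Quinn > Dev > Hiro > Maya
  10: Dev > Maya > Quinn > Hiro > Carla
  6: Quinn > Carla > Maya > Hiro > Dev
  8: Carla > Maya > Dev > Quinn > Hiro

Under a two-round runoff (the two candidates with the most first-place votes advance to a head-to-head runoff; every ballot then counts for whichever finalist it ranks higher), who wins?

Quinn

Round 1 first-place votes: Dev 10, Hiro 0, Maya 4, Quinn 11, Carla 16. Carla and Quinn advance.
Runoff: Carla is ranked above Quinn on 16 ballots, Quinn above Carla on 25.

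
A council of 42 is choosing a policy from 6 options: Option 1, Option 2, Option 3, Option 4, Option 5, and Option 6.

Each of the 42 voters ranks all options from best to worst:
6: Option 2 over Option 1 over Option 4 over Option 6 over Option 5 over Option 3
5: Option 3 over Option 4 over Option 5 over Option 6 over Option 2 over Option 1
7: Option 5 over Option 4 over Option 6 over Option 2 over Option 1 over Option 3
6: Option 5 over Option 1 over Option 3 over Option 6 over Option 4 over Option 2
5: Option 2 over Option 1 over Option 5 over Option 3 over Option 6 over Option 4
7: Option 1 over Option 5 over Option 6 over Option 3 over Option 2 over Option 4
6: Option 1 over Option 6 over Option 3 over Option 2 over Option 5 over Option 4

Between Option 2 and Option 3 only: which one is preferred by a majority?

Option 2 is ranked above Option 3 on 18 ballots; Option 3 above Option 2 on 24.

Option 3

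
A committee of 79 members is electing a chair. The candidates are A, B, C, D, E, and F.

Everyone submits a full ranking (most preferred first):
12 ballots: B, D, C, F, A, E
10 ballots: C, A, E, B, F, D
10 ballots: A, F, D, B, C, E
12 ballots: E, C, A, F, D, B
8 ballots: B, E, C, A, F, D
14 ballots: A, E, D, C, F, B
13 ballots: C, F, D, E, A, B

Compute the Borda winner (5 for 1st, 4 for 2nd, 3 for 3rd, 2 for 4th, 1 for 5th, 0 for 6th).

A: 12×1 + 10×4 + 10×5 + 12×3 + 8×2 + 14×5 + 13×1 = 237
B: 12×5 + 10×2 + 10×2 + 12×0 + 8×5 + 14×0 + 13×0 = 140
C: 12×3 + 10×5 + 10×1 + 12×4 + 8×3 + 14×2 + 13×5 = 261
D: 12×4 + 10×0 + 10×3 + 12×1 + 8×0 + 14×3 + 13×3 = 171
E: 12×0 + 10×3 + 10×0 + 12×5 + 8×4 + 14×4 + 13×2 = 204
F: 12×2 + 10×1 + 10×4 + 12×2 + 8×1 + 14×1 + 13×4 = 172

C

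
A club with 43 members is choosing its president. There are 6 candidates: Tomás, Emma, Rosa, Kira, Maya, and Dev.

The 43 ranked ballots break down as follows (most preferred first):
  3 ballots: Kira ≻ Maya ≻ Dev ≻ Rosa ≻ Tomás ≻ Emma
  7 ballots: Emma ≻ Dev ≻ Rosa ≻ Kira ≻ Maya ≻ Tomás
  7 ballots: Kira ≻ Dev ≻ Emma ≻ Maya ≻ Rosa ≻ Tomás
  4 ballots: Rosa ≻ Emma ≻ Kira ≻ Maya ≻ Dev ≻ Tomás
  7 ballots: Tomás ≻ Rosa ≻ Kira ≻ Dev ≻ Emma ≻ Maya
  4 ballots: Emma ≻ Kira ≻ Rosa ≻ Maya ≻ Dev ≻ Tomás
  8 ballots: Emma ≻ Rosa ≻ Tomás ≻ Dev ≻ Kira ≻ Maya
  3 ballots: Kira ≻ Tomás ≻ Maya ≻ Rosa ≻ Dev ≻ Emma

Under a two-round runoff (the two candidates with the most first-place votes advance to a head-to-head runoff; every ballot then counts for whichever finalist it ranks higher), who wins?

Emma

Round 1 first-place votes: Tomás 7, Emma 19, Rosa 4, Kira 13, Maya 0, Dev 0. Emma and Kira advance.
Runoff: Emma is ranked above Kira on 23 ballots, Kira above Emma on 20.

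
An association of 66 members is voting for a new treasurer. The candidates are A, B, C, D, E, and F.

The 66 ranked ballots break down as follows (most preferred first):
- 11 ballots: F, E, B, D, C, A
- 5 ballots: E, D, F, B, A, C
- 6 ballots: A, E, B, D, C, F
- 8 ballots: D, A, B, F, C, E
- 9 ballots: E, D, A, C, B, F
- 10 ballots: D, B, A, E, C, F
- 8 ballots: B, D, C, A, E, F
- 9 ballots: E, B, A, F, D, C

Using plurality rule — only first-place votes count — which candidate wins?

First-place votes: A 6, B 8, C 0, D 18, E 23, F 11.

E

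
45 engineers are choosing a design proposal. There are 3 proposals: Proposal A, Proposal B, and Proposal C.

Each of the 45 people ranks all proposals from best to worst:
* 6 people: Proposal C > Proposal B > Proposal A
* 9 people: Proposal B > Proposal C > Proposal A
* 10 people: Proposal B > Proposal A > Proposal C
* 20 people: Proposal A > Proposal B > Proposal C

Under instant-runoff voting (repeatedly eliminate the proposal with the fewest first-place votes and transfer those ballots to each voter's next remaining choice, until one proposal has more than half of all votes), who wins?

Round 1: Proposal A 20, Proposal B 19, Proposal C 6. Proposal C eliminated.
Round 2: Proposal A 20, Proposal B 25. Proposal B has a majority (≥23).

Proposal B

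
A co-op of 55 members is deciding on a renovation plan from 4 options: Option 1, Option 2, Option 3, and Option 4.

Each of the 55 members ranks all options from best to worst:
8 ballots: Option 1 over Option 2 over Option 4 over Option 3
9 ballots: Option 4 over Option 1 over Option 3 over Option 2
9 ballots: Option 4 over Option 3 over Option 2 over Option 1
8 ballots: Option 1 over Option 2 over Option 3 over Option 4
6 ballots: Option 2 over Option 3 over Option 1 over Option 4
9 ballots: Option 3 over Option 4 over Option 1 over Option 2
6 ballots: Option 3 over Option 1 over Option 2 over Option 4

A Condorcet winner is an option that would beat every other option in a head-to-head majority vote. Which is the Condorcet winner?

Option 3

Option 3 vs Option 1: 30–25
Option 3 vs Option 2: 33–22
Option 3 vs Option 4: 29–26
Option 3 beats every other option.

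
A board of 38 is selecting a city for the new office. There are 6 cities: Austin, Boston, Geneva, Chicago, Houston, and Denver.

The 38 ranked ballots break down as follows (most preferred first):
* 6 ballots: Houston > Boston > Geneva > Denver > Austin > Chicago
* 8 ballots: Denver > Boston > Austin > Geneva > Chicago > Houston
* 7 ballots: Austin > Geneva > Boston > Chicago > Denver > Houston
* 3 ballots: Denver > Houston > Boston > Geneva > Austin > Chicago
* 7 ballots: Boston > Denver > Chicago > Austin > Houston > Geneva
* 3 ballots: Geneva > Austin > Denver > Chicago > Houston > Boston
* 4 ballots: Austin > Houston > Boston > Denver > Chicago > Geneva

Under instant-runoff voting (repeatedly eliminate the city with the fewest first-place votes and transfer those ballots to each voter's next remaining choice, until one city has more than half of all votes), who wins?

Round 1: Austin 11, Boston 7, Geneva 3, Chicago 0, Houston 6, Denver 11. Chicago eliminated.
Round 2: Austin 11, Boston 7, Geneva 3, Houston 6, Denver 11. Geneva eliminated.
Round 3: Austin 14, Boston 7, Houston 6, Denver 11. Houston eliminated.
Round 4: Austin 14, Boston 13, Denver 11. Denver eliminated.
Round 5: Austin 14, Boston 24. Boston has a majority (≥20).

Boston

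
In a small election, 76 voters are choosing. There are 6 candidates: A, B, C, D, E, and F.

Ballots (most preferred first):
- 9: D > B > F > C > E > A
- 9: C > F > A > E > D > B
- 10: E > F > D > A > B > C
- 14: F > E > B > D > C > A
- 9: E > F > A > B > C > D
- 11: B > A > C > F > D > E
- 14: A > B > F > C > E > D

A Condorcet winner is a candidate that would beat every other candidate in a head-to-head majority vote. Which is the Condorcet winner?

F

F vs A: 51–25
F vs B: 42–34
F vs C: 56–20
F vs D: 67–9
F vs E: 57–19
F beats every other candidate.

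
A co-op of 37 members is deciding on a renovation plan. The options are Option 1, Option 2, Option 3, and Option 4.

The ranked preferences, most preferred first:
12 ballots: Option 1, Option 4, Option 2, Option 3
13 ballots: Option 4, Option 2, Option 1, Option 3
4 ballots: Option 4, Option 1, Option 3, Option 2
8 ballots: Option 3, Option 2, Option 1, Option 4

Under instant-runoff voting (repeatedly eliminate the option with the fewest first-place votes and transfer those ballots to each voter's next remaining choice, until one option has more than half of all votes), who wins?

Option 1

Round 1: Option 1 12, Option 2 0, Option 3 8, Option 4 17. Option 2 eliminated.
Round 2: Option 1 12, Option 3 8, Option 4 17. Option 3 eliminated.
Round 3: Option 1 20, Option 4 17. Option 1 has a majority (≥19).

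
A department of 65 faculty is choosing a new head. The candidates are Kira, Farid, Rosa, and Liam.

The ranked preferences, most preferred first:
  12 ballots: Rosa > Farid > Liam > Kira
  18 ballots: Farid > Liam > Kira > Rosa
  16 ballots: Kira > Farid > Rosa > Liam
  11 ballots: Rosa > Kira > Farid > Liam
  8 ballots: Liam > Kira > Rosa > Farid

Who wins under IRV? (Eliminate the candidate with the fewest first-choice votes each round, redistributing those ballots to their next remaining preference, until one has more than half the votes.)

Kira

Round 1: Kira 16, Farid 18, Rosa 23, Liam 8. Liam eliminated.
Round 2: Kira 24, Farid 18, Rosa 23. Farid eliminated.
Round 3: Kira 42, Rosa 23. Kira has a majority (≥33).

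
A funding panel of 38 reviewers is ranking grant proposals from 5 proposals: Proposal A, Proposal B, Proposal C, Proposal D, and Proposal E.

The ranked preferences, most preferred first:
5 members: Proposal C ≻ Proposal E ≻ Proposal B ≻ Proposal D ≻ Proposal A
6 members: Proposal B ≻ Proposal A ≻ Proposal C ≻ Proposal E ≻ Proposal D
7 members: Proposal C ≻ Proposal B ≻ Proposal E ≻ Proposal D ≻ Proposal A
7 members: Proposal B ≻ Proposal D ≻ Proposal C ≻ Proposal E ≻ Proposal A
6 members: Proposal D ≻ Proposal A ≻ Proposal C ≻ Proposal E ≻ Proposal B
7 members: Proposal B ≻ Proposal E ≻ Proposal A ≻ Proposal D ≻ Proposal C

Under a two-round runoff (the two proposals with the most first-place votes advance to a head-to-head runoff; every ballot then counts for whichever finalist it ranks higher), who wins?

Round 1 first-place votes: Proposal A 0, Proposal B 20, Proposal C 12, Proposal D 6, Proposal E 0. Proposal B and Proposal C advance.
Runoff: Proposal B is ranked above Proposal C on 20 ballots, Proposal C above Proposal B on 18.

Proposal B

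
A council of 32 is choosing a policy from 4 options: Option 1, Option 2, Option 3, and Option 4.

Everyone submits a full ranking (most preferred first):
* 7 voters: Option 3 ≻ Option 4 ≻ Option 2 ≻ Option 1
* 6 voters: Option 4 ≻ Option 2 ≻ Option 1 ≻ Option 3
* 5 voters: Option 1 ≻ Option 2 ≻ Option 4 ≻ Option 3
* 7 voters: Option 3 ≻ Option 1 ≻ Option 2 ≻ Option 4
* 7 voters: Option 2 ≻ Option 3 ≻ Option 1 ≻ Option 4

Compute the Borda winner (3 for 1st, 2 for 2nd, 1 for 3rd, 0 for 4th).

Option 2

Option 1: 7×0 + 6×1 + 5×3 + 7×2 + 7×1 = 42
Option 2: 7×1 + 6×2 + 5×2 + 7×1 + 7×3 = 57
Option 3: 7×3 + 6×0 + 5×0 + 7×3 + 7×2 = 56
Option 4: 7×2 + 6×3 + 5×1 + 7×0 + 7×0 = 37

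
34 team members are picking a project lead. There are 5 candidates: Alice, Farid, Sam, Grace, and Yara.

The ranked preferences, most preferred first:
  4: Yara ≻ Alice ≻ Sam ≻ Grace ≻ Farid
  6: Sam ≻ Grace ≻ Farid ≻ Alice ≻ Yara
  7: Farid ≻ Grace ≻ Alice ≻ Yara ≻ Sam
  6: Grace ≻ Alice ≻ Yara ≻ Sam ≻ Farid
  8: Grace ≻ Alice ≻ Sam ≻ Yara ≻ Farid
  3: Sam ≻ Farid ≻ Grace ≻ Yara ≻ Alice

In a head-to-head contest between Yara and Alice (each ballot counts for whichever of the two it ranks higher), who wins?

Alice

Yara is ranked above Alice on 7 ballots; Alice above Yara on 27.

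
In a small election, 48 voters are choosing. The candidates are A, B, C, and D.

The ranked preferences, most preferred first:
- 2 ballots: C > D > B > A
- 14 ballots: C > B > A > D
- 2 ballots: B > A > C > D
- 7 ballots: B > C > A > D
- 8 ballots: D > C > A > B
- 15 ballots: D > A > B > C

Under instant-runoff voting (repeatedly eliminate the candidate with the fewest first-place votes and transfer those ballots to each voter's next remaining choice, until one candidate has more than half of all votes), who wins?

Round 1: A 0, B 9, C 16, D 23. A eliminated.
Round 2: B 9, C 16, D 23. B eliminated.
Round 3: C 25, D 23. C has a majority (≥25).

C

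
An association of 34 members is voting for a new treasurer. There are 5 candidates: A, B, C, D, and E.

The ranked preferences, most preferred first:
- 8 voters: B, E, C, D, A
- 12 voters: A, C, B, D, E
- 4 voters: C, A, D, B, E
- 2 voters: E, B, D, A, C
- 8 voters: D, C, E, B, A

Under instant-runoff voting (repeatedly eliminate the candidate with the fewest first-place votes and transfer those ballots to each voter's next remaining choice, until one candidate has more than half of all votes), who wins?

Round 1: A 12, B 8, C 4, D 8, E 2. E eliminated.
Round 2: A 12, B 10, C 4, D 8. C eliminated.
Round 3: A 16, B 10, D 8. D eliminated.
Round 4: A 16, B 18. B has a majority (≥18).

B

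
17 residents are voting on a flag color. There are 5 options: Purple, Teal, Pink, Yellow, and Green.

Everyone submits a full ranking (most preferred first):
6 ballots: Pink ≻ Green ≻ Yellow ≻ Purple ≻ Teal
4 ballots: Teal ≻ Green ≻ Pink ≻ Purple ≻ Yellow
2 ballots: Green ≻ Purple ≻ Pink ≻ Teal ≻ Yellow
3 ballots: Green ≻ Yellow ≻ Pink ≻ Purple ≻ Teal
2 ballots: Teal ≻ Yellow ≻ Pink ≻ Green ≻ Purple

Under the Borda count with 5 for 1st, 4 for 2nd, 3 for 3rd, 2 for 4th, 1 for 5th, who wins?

Purple: 6×2 + 4×2 + 2×4 + 3×2 + 2×1 = 36
Teal: 6×1 + 4×5 + 2×2 + 3×1 + 2×5 = 43
Pink: 6×5 + 4×3 + 2×3 + 3×3 + 2×3 = 63
Yellow: 6×3 + 4×1 + 2×1 + 3×4 + 2×4 = 44
Green: 6×4 + 4×4 + 2×5 + 3×5 + 2×2 = 69

Green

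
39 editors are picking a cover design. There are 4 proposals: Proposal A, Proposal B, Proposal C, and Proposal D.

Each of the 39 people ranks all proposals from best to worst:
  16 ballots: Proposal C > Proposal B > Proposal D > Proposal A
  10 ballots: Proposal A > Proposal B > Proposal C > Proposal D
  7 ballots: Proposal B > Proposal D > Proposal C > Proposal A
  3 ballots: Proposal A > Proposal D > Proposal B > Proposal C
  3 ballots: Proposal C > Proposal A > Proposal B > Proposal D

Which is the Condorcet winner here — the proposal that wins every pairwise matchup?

Proposal B

Proposal B vs Proposal A: 23–16
Proposal B vs Proposal C: 20–19
Proposal B vs Proposal D: 36–3
Proposal B beats every other proposal.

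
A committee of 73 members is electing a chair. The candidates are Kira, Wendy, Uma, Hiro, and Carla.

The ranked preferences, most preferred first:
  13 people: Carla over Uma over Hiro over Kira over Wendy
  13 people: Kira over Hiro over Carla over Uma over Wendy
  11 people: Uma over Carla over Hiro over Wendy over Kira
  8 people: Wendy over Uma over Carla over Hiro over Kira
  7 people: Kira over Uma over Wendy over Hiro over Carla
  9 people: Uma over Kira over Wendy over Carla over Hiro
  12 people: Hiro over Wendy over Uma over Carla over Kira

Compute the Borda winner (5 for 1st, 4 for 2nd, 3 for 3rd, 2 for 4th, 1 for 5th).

Kira: 13×2 + 13×5 + 11×1 + 8×1 + 7×5 + 9×4 + 12×1 = 193
Wendy: 13×1 + 13×1 + 11×2 + 8×5 + 7×3 + 9×3 + 12×4 = 184
Uma: 13×4 + 13×2 + 11×5 + 8×4 + 7×4 + 9×5 + 12×3 = 274
Hiro: 13×3 + 13×4 + 11×3 + 8×2 + 7×2 + 9×1 + 12×5 = 223
Carla: 13×5 + 13×3 + 11×4 + 8×3 + 7×1 + 9×2 + 12×2 = 221

Uma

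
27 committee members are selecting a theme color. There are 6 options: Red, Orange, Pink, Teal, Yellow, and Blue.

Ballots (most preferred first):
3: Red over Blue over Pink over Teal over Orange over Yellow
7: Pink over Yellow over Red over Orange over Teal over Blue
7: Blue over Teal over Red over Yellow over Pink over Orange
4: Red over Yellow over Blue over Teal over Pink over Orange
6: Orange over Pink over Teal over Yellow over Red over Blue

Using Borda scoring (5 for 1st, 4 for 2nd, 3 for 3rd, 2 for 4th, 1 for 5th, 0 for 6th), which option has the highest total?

Red

Red: 3×5 + 7×3 + 7×3 + 4×5 + 6×1 = 83
Orange: 3×1 + 7×2 + 7×0 + 4×0 + 6×5 = 47
Pink: 3×3 + 7×5 + 7×1 + 4×1 + 6×4 = 79
Teal: 3×2 + 7×1 + 7×4 + 4×2 + 6×3 = 67
Yellow: 3×0 + 7×4 + 7×2 + 4×4 + 6×2 = 70
Blue: 3×4 + 7×0 + 7×5 + 4×3 + 6×0 = 59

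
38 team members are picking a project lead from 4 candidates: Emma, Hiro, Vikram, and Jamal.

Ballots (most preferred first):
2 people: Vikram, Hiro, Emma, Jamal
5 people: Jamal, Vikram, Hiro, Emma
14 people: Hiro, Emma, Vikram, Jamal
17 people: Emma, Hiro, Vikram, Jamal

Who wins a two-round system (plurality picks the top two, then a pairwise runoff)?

Hiro

Round 1 first-place votes: Emma 17, Hiro 14, Vikram 2, Jamal 5. Emma and Hiro advance.
Runoff: Emma is ranked above Hiro on 17 ballots, Hiro above Emma on 21.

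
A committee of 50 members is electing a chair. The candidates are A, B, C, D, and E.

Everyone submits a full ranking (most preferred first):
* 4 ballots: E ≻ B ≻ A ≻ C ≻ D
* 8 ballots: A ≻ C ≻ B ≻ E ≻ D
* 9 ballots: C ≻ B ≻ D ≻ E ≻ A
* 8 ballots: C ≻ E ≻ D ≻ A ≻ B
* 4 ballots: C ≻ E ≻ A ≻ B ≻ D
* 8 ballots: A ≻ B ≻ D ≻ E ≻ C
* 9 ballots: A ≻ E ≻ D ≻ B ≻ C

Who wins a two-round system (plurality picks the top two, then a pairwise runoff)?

A

Round 1 first-place votes: A 25, B 0, C 21, D 0, E 4. A and C advance.
Runoff: A is ranked above C on 29 ballots, C above A on 21.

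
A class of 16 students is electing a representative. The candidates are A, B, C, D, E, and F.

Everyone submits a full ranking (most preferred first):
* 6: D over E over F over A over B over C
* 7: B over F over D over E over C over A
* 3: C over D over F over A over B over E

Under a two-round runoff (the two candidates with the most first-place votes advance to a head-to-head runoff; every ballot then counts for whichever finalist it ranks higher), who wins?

Round 1 first-place votes: A 0, B 7, C 3, D 6, E 0, F 0. B and D advance.
Runoff: B is ranked above D on 7 ballots, D above B on 9.

D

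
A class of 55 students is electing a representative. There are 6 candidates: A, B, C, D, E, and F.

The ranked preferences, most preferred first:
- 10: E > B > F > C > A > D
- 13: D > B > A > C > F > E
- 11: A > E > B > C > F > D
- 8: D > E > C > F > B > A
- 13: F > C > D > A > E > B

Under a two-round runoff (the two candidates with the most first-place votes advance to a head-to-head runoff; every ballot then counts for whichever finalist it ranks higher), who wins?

F

Round 1 first-place votes: A 11, B 0, C 0, D 21, E 10, F 13. D and F advance.
Runoff: D is ranked above F on 21 ballots, F above D on 34.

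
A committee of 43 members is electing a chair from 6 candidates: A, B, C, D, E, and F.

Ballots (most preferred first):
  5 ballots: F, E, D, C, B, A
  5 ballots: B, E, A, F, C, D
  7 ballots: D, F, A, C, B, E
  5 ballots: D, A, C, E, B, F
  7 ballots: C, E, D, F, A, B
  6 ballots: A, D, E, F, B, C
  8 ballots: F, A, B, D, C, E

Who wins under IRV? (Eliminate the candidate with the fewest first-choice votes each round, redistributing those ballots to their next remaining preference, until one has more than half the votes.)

D

Round 1: A 6, B 5, C 7, D 12, E 0, F 13. E eliminated.
Round 2: A 6, B 5, C 7, D 12, F 13. B eliminated.
Round 3: A 11, C 7, D 12, F 13. C eliminated.
Round 4: A 11, D 19, F 13. A eliminated.
Round 5: D 25, F 18. D has a majority (≥22).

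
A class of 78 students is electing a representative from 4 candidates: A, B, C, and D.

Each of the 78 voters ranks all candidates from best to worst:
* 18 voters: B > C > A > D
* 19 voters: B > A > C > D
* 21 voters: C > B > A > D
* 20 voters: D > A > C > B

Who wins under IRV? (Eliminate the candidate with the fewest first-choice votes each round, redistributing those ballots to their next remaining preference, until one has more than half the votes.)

C

Round 1: A 0, B 37, C 21, D 20. A eliminated.
Round 2: B 37, C 21, D 20. D eliminated.
Round 3: B 37, C 41. C has a majority (≥40).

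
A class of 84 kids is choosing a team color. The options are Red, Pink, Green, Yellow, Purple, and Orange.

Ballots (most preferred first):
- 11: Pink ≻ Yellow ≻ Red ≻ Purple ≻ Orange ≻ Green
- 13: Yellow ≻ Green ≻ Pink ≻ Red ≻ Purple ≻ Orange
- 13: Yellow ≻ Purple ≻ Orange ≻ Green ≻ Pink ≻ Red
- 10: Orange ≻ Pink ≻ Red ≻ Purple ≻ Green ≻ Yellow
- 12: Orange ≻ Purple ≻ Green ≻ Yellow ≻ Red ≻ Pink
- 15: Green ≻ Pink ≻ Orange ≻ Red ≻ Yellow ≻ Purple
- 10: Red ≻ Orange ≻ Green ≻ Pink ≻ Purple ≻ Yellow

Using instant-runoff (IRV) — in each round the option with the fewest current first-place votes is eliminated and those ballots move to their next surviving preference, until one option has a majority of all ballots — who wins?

Round 1: Red 10, Pink 11, Green 15, Yellow 26, Purple 0, Orange 22. Purple eliminated.
Round 2: Red 10, Pink 11, Green 15, Yellow 26, Orange 22. Red eliminated.
Round 3: Pink 11, Green 15, Yellow 26, Orange 32. Pink eliminated.
Round 4: Green 15, Yellow 37, Orange 32. Green eliminated.
Round 5: Yellow 37, Orange 47. Orange has a majority (≥43).

Orange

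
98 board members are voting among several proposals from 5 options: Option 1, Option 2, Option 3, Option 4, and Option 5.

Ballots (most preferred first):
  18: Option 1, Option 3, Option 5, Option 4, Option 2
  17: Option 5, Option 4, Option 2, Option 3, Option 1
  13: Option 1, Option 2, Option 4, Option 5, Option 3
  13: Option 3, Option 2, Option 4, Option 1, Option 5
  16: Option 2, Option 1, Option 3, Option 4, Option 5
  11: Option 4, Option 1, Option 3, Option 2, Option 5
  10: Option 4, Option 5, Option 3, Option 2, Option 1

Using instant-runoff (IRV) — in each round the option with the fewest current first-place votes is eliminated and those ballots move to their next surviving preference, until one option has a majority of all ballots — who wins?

Round 1: Option 1 31, Option 2 16, Option 3 13, Option 4 21, Option 5 17. Option 3 eliminated.
Round 2: Option 1 31, Option 2 29, Option 4 21, Option 5 17. Option 5 eliminated.
Round 3: Option 1 31, Option 2 29, Option 4 38. Option 2 eliminated.
Round 4: Option 1 47, Option 4 51. Option 4 has a majority (≥50).

Option 4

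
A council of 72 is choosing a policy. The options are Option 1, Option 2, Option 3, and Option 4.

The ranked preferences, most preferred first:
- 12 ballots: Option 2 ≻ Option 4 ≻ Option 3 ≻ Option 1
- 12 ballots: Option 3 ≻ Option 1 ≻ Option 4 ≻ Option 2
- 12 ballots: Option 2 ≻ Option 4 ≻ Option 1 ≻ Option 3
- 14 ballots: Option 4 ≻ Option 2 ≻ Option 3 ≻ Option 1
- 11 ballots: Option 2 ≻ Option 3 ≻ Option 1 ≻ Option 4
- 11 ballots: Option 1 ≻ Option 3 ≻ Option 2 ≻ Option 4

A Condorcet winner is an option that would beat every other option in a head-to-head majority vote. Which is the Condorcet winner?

Option 2

Option 2 vs Option 1: 49–23
Option 2 vs Option 3: 49–23
Option 2 vs Option 4: 46–26
Option 2 beats every other option.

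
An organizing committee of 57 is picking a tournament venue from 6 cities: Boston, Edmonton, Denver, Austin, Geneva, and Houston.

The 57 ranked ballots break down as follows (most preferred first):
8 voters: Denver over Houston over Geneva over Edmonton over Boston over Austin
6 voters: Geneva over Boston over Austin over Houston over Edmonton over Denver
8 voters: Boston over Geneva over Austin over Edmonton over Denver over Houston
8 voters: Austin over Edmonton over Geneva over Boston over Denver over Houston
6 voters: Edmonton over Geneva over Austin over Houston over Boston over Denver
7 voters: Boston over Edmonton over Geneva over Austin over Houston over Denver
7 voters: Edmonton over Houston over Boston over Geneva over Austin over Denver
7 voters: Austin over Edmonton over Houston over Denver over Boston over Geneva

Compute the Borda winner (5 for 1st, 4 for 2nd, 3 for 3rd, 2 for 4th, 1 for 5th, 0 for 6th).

Boston: 8×1 + 6×4 + 8×5 + 8×2 + 6×1 + 7×5 + 7×3 + 7×1 = 157
Edmonton: 8×2 + 6×1 + 8×2 + 8×4 + 6×5 + 7×4 + 7×5 + 7×4 = 191
Denver: 8×5 + 6×0 + 8×1 + 8×1 + 6×0 + 7×0 + 7×0 + 7×2 = 70
Austin: 8×0 + 6×3 + 8×3 + 8×5 + 6×3 + 7×2 + 7×1 + 7×5 = 156
Geneva: 8×3 + 6×5 + 8×4 + 8×3 + 6×4 + 7×3 + 7×2 + 7×0 = 169
Houston: 8×4 + 6×2 + 8×0 + 8×0 + 6×2 + 7×1 + 7×4 + 7×3 = 112

Edmonton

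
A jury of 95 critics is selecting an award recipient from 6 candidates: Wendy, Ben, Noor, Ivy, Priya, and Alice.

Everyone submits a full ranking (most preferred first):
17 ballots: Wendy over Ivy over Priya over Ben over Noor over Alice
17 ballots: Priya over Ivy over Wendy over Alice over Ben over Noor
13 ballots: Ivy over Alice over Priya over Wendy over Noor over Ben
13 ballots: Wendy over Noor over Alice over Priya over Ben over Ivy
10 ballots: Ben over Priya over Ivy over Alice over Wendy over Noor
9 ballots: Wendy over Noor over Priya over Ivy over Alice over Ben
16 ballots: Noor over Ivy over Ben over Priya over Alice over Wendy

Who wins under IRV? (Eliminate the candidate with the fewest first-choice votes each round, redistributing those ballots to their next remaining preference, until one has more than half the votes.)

Priya

Round 1: Wendy 39, Ben 10, Noor 16, Ivy 13, Priya 17, Alice 0. Alice eliminated.
Round 2: Wendy 39, Ben 10, Noor 16, Ivy 13, Priya 17. Ben eliminated.
Round 3: Wendy 39, Noor 16, Ivy 13, Priya 27. Ivy eliminated.
Round 4: Wendy 39, Noor 16, Priya 40. Noor eliminated.
Round 5: Wendy 39, Priya 56. Priya has a majority (≥48).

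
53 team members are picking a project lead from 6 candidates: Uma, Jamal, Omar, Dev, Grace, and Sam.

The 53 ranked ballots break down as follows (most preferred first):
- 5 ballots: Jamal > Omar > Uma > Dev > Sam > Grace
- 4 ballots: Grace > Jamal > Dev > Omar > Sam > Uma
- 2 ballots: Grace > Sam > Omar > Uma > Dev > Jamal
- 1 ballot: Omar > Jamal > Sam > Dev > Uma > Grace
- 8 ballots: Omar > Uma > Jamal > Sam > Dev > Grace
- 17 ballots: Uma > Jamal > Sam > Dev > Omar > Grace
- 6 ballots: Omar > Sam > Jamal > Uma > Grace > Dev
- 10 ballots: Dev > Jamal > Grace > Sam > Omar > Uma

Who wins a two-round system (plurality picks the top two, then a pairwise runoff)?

Omar

Round 1 first-place votes: Uma 17, Jamal 5, Omar 15, Dev 10, Grace 6, Sam 0. Uma and Omar advance.
Runoff: Uma is ranked above Omar on 17 ballots, Omar above Uma on 36.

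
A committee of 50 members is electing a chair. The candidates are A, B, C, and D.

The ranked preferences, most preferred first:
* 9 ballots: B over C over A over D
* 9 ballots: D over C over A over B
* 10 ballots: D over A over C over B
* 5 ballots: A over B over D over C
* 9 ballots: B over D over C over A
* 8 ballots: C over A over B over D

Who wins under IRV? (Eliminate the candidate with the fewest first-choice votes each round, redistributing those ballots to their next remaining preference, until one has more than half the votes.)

B

Round 1: A 5, B 18, C 8, D 19. A eliminated.
Round 2: B 23, C 8, D 19. C eliminated.
Round 3: B 31, D 19. B has a majority (≥26).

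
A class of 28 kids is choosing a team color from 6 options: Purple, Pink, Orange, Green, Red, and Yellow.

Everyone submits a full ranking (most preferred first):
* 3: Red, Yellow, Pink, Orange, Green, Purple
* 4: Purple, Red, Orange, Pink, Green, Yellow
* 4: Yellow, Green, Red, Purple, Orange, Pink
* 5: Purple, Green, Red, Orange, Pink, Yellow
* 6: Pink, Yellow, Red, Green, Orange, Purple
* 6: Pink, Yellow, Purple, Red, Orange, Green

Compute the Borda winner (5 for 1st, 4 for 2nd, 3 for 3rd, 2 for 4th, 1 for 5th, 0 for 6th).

Red

Purple: 3×0 + 4×5 + 4×2 + 5×5 + 6×0 + 6×3 = 71
Pink: 3×3 + 4×2 + 4×0 + 5×1 + 6×5 + 6×5 = 82
Orange: 3×2 + 4×3 + 4×1 + 5×2 + 6×1 + 6×1 = 44
Green: 3×1 + 4×1 + 4×4 + 5×4 + 6×2 + 6×0 = 55
Red: 3×5 + 4×4 + 4×3 + 5×3 + 6×3 + 6×2 = 88
Yellow: 3×4 + 4×0 + 4×5 + 5×0 + 6×4 + 6×4 = 80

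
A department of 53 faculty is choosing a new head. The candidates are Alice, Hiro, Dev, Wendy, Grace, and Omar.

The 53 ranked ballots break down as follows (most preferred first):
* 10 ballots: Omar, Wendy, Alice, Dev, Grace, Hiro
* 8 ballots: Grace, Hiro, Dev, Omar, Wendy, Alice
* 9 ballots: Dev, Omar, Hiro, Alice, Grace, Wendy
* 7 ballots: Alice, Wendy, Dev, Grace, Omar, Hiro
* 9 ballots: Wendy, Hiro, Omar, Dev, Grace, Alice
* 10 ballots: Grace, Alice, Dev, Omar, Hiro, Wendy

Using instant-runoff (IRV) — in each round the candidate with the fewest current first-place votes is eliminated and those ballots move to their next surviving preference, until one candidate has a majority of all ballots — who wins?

Omar

Round 1: Alice 7, Hiro 0, Dev 9, Wendy 9, Grace 18, Omar 10. Hiro eliminated.
Round 2: Alice 7, Dev 9, Wendy 9, Grace 18, Omar 10. Alice eliminated.
Round 3: Dev 9, Wendy 16, Grace 18, Omar 10. Dev eliminated.
Round 4: Wendy 16, Grace 18, Omar 19. Wendy eliminated.
Round 5: Grace 25, Omar 28. Omar has a majority (≥27).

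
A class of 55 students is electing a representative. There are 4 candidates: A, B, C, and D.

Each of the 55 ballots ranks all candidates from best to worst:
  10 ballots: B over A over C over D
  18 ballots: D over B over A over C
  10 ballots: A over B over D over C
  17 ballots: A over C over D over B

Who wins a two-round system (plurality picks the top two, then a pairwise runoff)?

Round 1 first-place votes: A 27, B 10, C 0, D 18. A and D advance.
Runoff: A is ranked above D on 37 ballots, D above A on 18.

A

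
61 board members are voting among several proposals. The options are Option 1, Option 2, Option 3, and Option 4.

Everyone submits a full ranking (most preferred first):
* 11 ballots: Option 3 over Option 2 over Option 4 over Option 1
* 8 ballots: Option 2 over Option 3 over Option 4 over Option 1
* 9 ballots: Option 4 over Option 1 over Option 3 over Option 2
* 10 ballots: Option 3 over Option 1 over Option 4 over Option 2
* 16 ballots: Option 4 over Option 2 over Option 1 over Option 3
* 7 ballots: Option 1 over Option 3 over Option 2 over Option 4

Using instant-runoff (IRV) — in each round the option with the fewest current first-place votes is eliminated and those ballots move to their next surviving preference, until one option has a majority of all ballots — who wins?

Round 1: Option 1 7, Option 2 8, Option 3 21, Option 4 25. Option 1 eliminated.
Round 2: Option 2 8, Option 3 28, Option 4 25. Option 2 eliminated.
Round 3: Option 3 36, Option 4 25. Option 3 has a majority (≥31).

Option 3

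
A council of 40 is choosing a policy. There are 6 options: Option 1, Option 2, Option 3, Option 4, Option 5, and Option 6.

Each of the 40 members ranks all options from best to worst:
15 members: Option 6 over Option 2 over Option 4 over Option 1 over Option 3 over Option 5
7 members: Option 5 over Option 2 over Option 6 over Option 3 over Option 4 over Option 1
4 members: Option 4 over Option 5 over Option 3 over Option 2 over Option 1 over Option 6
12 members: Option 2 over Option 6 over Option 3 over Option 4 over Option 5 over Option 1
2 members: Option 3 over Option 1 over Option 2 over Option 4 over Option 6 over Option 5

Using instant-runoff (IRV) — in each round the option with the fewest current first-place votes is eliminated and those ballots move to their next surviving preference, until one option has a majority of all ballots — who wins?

Round 1: Option 1 0, Option 2 12, Option 3 2, Option 4 4, Option 5 7, Option 6 15. Option 1 eliminated.
Round 2: Option 2 12, Option 3 2, Option 4 4, Option 5 7, Option 6 15. Option 3 eliminated.
Round 3: Option 2 14, Option 4 4, Option 5 7, Option 6 15. Option 4 eliminated.
Round 4: Option 2 14, Option 5 11, Option 6 15. Option 5 eliminated.
Round 5: Option 2 25, Option 6 15. Option 2 has a majority (≥21).

Option 2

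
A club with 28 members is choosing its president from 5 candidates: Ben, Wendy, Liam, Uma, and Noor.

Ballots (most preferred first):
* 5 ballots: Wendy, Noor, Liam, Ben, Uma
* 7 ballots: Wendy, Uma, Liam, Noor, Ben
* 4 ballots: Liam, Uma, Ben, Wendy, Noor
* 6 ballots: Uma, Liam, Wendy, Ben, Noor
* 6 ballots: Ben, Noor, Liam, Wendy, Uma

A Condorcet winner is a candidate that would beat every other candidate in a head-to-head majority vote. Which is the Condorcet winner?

Liam vs Ben: 22–6
Liam vs Wendy: 16–12
Liam vs Uma: 15–13
Liam vs Noor: 17–11
Liam beats every other candidate.

Liam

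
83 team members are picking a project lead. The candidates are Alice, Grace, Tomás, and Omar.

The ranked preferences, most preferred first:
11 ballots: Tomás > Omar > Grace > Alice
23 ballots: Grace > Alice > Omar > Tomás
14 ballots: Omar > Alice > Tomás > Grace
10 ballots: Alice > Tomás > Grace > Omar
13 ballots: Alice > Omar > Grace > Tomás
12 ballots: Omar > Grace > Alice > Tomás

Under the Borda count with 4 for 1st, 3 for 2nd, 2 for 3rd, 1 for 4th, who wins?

Alice: 11×1 + 23×3 + 14×3 + 10×4 + 13×4 + 12×2 = 238
Grace: 11×2 + 23×4 + 14×1 + 10×2 + 13×2 + 12×3 = 210
Tomás: 11×4 + 23×1 + 14×2 + 10×3 + 13×1 + 12×1 = 150
Omar: 11×3 + 23×2 + 14×4 + 10×1 + 13×3 + 12×4 = 232

Alice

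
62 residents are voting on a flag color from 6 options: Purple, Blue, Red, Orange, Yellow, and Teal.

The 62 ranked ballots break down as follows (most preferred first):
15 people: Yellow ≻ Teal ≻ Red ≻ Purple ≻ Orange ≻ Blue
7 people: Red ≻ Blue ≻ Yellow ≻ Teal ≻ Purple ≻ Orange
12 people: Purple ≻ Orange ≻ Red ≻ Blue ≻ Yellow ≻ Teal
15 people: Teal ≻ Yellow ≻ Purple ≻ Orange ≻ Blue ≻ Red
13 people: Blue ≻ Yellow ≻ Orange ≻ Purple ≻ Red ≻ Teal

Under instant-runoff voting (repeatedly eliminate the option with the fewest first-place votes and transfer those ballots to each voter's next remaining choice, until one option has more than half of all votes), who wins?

Blue

Round 1: Purple 12, Blue 13, Red 7, Orange 0, Yellow 15, Teal 15. Orange eliminated.
Round 2: Purple 12, Blue 13, Red 7, Yellow 15, Teal 15. Red eliminated.
Round 3: Purple 12, Blue 20, Yellow 15, Teal 15. Purple eliminated.
Round 4: Blue 32, Yellow 15, Teal 15. Blue has a majority (≥32).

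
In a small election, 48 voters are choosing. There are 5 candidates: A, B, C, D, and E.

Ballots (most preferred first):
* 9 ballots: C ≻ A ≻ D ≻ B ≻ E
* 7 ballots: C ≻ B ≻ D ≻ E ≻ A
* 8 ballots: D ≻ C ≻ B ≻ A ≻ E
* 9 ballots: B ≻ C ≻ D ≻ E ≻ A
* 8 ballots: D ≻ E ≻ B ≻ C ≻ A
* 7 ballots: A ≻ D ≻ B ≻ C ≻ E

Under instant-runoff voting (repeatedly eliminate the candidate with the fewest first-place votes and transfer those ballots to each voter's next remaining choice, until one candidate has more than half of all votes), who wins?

Round 1: A 7, B 9, C 16, D 16, E 0. E eliminated.
Round 2: A 7, B 9, C 16, D 16. A eliminated.
Round 3: B 9, C 16, D 23. B eliminated.
Round 4: C 25, D 23. C has a majority (≥25).

C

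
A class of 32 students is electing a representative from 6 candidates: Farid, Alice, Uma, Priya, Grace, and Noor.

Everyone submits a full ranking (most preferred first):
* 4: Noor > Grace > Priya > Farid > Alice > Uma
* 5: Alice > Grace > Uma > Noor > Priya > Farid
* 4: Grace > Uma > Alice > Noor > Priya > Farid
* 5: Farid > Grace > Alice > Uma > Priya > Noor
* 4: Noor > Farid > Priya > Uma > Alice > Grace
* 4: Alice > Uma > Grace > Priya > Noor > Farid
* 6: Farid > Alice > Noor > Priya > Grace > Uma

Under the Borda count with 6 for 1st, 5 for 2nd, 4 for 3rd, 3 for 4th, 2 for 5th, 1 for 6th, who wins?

Farid: 4×3 + 5×1 + 4×1 + 5×6 + 4×5 + 4×1 + 6×6 = 111
Alice: 4×2 + 5×6 + 4×4 + 5×4 + 4×2 + 4×6 + 6×5 = 136
Uma: 4×1 + 5×4 + 4×5 + 5×3 + 4×3 + 4×5 + 6×1 = 97
Priya: 4×4 + 5×2 + 4×2 + 5×2 + 4×4 + 4×3 + 6×3 = 90
Grace: 4×5 + 5×5 + 4×6 + 5×5 + 4×1 + 4×4 + 6×2 = 126
Noor: 4×6 + 5×3 + 4×3 + 5×1 + 4×6 + 4×2 + 6×4 = 112

Alice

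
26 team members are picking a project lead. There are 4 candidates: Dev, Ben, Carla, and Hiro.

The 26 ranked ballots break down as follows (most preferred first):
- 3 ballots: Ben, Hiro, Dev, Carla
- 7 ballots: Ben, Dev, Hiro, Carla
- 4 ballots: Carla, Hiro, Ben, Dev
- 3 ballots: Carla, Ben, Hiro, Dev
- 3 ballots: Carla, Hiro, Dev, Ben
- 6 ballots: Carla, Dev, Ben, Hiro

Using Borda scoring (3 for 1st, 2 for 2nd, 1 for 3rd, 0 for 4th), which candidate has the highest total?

Dev: 3×1 + 7×2 + 4×0 + 3×0 + 3×1 + 6×2 = 32
Ben: 3×3 + 7×3 + 4×1 + 3×2 + 3×0 + 6×1 = 46
Carla: 3×0 + 7×0 + 4×3 + 3×3 + 3×3 + 6×3 = 48
Hiro: 3×2 + 7×1 + 4×2 + 3×1 + 3×2 + 6×0 = 30

Carla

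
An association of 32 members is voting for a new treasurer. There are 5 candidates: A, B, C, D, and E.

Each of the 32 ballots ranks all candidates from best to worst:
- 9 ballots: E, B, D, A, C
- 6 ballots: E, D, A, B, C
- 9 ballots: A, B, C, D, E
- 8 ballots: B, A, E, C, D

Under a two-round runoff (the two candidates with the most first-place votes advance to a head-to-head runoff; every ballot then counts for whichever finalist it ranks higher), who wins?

A

Round 1 first-place votes: A 9, B 8, C 0, D 0, E 15. E and A advance.
Runoff: E is ranked above A on 15 ballots, A above E on 17.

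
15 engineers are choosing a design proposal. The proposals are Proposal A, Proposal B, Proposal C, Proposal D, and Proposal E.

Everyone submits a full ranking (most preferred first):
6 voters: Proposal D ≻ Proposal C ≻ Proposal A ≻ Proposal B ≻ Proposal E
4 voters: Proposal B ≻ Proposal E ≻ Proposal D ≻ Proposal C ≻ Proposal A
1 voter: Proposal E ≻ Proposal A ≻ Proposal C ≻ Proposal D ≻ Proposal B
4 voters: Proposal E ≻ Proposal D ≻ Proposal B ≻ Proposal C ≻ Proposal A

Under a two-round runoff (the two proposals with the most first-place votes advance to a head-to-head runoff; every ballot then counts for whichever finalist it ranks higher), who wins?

Proposal E

Round 1 first-place votes: Proposal A 0, Proposal B 4, Proposal C 0, Proposal D 6, Proposal E 5. Proposal D and Proposal E advance.
Runoff: Proposal D is ranked above Proposal E on 6 ballots, Proposal E above Proposal D on 9.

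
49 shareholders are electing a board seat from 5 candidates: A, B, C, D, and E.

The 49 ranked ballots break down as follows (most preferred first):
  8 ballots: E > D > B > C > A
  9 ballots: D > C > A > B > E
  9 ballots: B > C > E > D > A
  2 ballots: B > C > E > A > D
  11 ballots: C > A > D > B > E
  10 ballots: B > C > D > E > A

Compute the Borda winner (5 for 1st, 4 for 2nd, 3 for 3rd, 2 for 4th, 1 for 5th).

C

A: 8×1 + 9×3 + 9×1 + 2×2 + 11×4 + 10×1 = 102
B: 8×3 + 9×2 + 9×5 + 2×5 + 11×2 + 10×5 = 169
C: 8×2 + 9×4 + 9×4 + 2×4 + 11×5 + 10×4 = 191
D: 8×4 + 9×5 + 9×2 + 2×1 + 11×3 + 10×3 = 160
E: 8×5 + 9×1 + 9×3 + 2×3 + 11×1 + 10×2 = 113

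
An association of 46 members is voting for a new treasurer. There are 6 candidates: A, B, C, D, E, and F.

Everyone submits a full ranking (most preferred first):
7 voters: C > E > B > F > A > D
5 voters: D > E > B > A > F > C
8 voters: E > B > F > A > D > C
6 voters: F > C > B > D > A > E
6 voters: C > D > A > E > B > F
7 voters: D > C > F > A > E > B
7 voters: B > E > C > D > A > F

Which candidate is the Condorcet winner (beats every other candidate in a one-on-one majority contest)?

C vs A: 33–13
C vs B: 26–20
C vs D: 26–20
C vs E: 26–20
C vs F: 27–19
C beats every other candidate.

C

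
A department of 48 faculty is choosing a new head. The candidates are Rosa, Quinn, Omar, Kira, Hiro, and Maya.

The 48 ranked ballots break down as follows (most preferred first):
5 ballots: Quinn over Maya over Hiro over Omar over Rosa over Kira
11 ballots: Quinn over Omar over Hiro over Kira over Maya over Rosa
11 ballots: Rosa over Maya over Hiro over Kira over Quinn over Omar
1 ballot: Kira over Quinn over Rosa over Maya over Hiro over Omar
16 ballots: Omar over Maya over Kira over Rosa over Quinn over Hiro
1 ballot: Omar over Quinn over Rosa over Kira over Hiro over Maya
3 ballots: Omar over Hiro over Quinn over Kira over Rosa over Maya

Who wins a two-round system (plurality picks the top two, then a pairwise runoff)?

Round 1 first-place votes: Rosa 11, Quinn 16, Omar 20, Kira 1, Hiro 0, Maya 0. Omar and Quinn advance.
Runoff: Omar is ranked above Quinn on 20 ballots, Quinn above Omar on 28.

Quinn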